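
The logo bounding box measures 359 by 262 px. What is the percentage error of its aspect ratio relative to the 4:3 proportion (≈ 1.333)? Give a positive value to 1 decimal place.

Ratio = 359 / 262 ≈ 1.3702.
Ideal 4:3 ≈ 1.3333. |1.3702 − 1.3333| / 1.3333 ≈ 2.77% → 2.8%.

2.8%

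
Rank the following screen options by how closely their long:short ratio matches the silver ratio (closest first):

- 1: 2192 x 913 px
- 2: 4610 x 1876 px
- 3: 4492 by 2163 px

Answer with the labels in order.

1, 2, 3

1: 2192/913 ≈ 2.401 → |2.401 − 2.414| = 0.013
2: 4610/1876 ≈ 2.457 → |2.457 − 2.414| = 0.043
3: 4492/2163 ≈ 2.077 → |2.077 − 2.414| = 0.337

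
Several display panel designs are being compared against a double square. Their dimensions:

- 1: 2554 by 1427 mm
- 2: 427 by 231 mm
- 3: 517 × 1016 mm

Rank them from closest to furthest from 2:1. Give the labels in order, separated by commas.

3, 2, 1

1: 2554/1427 ≈ 1.790 → |1.790 − 2.000| = 0.210
2: 427/231 ≈ 1.848 → |1.848 − 2.000| = 0.152
3: 1016/517 ≈ 1.965 → |1.965 − 2.000| = 0.035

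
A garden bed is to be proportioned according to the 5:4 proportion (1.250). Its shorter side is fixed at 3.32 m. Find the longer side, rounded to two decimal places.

5:4 = 1.25000.
Longer side = 3.32 × 1.25000 ≈ 4.1500 → 4.15 m.

4.15 m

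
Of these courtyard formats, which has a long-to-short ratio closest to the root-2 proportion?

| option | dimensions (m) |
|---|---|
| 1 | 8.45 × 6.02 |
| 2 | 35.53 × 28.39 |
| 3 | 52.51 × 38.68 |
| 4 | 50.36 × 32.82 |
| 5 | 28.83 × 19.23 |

1

Target root-2 ≈ 1.414.
1: 1.404 (Δ0.010)  2: 1.251 (Δ0.163)  3: 1.358 (Δ0.056)  4: 1.534 (Δ0.120)  5: 1.499 (Δ0.085)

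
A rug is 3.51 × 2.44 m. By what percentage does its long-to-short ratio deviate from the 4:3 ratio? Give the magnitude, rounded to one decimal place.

Ratio = 3.51 / 2.44 ≈ 1.4385.
Ideal 4:3 ≈ 1.3333. |1.4385 − 1.3333| / 1.3333 ≈ 7.89% → 7.9%.

7.9%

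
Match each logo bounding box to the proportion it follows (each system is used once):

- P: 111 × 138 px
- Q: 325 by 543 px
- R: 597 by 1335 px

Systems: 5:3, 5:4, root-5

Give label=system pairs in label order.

P = 138/111 ≈ 1.243 → 5:4 (1.250)
Q = 543/325 ≈ 1.671 → 5:3 (1.667)
R = 1335/597 ≈ 2.236 → root-5 (2.236)

P=5:4, Q=5:3, R=root-5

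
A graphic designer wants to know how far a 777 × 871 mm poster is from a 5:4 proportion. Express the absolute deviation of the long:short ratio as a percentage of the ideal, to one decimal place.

Ratio = 871 / 777 ≈ 1.1210.
Ideal 5:4 = 1.2500. |1.1210 − 1.2500| / 1.2500 ≈ 10.32% → 10.3%.

10.3%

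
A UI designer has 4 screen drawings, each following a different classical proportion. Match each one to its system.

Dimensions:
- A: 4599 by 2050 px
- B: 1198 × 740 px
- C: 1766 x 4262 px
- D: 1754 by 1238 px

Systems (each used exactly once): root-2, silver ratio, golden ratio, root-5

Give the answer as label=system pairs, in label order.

Ratios: A ≈ 2.243; B ≈ 1.619; C ≈ 2.413; D ≈ 1.417.
Targets: root-2 ≈ 1.414; silver ratio ≈ 2.414; golden ratio ≈ 1.618; root-5 ≈ 2.236.

A=root-5, B=golden ratio, C=silver ratio, D=root-2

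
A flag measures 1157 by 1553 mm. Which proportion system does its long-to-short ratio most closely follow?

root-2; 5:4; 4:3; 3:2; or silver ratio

Ratio = 1553 / 1157 ≈ 1.342.
Distances: root-2 1.414 (Δ 0.072); 5:4 1.250 (Δ 0.092); 4:3 1.333 (Δ 0.009); 3:2 1.500 (Δ 0.158); silver ratio 2.414 (Δ 1.072).

4:3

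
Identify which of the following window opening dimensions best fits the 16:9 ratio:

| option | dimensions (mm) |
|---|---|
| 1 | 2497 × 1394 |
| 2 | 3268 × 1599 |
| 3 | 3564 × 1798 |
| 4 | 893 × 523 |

1

Ratios (long/short): 1 ≈ 1.791; 2 ≈ 2.044; 3 ≈ 1.982; 4 ≈ 1.707.
16:9 ≈ 1.778; option 1 is nearest (Δ 0.013).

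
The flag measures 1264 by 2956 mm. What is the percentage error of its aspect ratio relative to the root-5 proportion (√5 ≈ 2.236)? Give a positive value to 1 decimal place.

Ratio = 2956 / 1264 ≈ 2.3386.
Ideal root-5 ≈ 2.2361. |2.3386 − 2.2361| / 2.2361 ≈ 4.58% → 4.6%.

4.6%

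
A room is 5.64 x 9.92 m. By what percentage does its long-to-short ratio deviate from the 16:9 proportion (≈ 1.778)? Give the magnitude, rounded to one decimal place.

Ratio = 9.92 / 5.64 ≈ 1.7589.
Ideal 16:9 ≈ 1.7778. |1.7589 − 1.7778| / 1.7778 ≈ 1.06% → 1.1%.

1.1%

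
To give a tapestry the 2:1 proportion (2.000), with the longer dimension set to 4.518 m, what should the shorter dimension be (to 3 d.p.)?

2:1 = 2.00000.
Shorter side = 4.518 ÷ 2.00000 ≈ 2.25900 → 2.259 m.

2.259 m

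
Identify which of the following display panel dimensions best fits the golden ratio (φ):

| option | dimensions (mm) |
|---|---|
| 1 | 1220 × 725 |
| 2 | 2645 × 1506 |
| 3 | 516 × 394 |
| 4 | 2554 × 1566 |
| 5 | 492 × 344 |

Target golden ratio ≈ 1.618.
1: 1.683 (Δ0.065)  2: 1.756 (Δ0.138)  3: 1.310 (Δ0.308)  4: 1.631 (Δ0.013)  5: 1.430 (Δ0.188)

4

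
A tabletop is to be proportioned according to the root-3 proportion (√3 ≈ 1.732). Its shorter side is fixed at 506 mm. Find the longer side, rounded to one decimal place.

876.4 mm

root-3 ≈ 1.73205.
Longer side = 506 × 1.73205 ≈ 876.417 → 876.4 mm.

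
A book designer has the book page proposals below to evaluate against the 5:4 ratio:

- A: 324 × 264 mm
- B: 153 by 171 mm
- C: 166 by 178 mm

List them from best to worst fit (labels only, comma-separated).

A: 324/264 ≈ 1.227 → |1.227 − 1.250| = 0.023
B: 171/153 ≈ 1.118 → |1.118 − 1.250| = 0.132
C: 178/166 ≈ 1.072 → |1.072 − 1.250| = 0.178

A, B, C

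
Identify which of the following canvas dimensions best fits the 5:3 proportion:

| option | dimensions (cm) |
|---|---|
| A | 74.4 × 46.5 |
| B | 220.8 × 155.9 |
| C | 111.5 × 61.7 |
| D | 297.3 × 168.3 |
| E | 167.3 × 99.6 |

E

Target 5:3 ≈ 1.667.
A: 1.600 (Δ0.067)  B: 1.416 (Δ0.251)  C: 1.807 (Δ0.140)  D: 1.766 (Δ0.099)  E: 1.680 (Δ0.013)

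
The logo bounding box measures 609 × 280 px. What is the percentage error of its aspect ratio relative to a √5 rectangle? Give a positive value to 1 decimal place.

Ratio = 609 / 280 ≈ 2.1750.
Ideal root-5 ≈ 2.2361. |2.1750 − 2.2361| / 2.2361 ≈ 2.73% → 2.7%.

2.7%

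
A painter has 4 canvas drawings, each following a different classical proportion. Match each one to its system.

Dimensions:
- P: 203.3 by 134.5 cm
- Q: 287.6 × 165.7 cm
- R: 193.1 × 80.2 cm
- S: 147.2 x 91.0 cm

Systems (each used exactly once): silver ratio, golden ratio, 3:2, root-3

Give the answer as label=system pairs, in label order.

P = 203.3/134.5 ≈ 1.512 → 3:2 (1.500)
Q = 287.6/165.7 ≈ 1.736 → root-3 (1.732)
R = 193.1/80.2 ≈ 2.408 → silver ratio (2.414)
S = 147.2/91.0 ≈ 1.618 → golden ratio (1.618)

P=3:2, Q=root-3, R=silver ratio, S=golden ratio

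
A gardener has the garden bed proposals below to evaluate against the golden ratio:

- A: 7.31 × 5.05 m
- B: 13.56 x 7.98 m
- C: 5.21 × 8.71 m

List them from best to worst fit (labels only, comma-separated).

A: 7.31/5.05 ≈ 1.448 → |1.448 − 1.618| = 0.170
B: 13.56/7.98 ≈ 1.699 → |1.699 − 1.618| = 0.081
C: 8.71/5.21 ≈ 1.672 → |1.672 − 1.618| = 0.054

C, B, A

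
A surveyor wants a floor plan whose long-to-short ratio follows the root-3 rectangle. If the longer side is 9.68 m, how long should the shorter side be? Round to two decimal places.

root-3 ≈ 1.73205.
Shorter side = 9.68 ÷ 1.73205 ≈ 5.5888 → 5.59 m.

5.59 m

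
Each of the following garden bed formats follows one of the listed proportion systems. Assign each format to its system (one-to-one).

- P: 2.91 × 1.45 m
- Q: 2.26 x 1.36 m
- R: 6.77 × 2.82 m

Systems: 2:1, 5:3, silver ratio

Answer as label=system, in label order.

Ratios: P ≈ 2.007; Q ≈ 1.662; R ≈ 2.401.
Targets: 2:1 ≈ 2.000; 5:3 ≈ 1.667; silver ratio ≈ 2.414.

P=2:1, Q=5:3, R=silver ratio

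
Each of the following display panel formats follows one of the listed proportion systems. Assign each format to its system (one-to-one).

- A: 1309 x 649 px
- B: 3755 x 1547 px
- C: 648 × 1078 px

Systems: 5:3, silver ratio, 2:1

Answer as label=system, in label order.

A=2:1, B=silver ratio, C=5:3

Ratios: A ≈ 2.017; B ≈ 2.427; C ≈ 1.664.
Targets: 5:3 ≈ 1.667; silver ratio ≈ 2.414; 2:1 ≈ 2.000.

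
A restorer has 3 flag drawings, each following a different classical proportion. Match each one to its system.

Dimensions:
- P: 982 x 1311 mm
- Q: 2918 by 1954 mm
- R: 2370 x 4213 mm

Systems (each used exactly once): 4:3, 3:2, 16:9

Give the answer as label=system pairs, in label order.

P = 1311/982 ≈ 1.335 → 4:3 (1.333)
Q = 2918/1954 ≈ 1.493 → 3:2 (1.500)
R = 4213/2370 ≈ 1.778 → 16:9 (1.778)

P=4:3, Q=3:2, R=16:9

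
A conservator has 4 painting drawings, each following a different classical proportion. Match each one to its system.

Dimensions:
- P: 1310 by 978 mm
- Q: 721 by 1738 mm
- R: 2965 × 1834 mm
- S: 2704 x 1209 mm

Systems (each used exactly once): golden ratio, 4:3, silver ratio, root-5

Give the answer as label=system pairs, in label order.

P=4:3, Q=silver ratio, R=golden ratio, S=root-5

P = 1310/978 ≈ 1.339 → 4:3 (1.333)
Q = 1738/721 ≈ 2.411 → silver ratio (2.414)
R = 2965/1834 ≈ 1.617 → golden ratio (1.618)
S = 2704/1209 ≈ 2.237 → root-5 (2.236)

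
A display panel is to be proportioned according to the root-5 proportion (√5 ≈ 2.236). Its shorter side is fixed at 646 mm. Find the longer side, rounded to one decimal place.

1444.5 mm

root-5 ≈ 2.23607.
Longer side = 646 × 2.23607 ≈ 1444.501 → 1444.5 mm.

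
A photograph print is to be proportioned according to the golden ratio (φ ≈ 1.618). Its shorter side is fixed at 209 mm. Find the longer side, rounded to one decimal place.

338.2 mm

golden ratio ≈ 1.61803.
Longer side = 209 × 1.61803 ≈ 338.168 → 338.2 mm.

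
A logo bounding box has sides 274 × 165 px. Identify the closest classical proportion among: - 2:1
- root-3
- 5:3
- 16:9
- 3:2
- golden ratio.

Ratio = 274 / 165 ≈ 1.661.
Distances: 2:1 2.000 (Δ 0.339); root-3 1.732 (Δ 0.071); 5:3 1.667 (Δ 0.006); 16:9 1.778 (Δ 0.117); 3:2 1.500 (Δ 0.161); golden ratio 1.618 (Δ 0.043).

5:3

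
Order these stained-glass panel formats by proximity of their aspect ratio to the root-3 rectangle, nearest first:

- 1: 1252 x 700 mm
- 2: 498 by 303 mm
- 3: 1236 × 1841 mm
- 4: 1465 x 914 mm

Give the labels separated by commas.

1: 1252/700 ≈ 1.789 → |1.789 − 1.732| = 0.057
2: 498/303 ≈ 1.644 → |1.644 − 1.732| = 0.088
3: 1841/1236 ≈ 1.489 → |1.489 − 1.732| = 0.243
4: 1465/914 ≈ 1.603 → |1.603 − 1.732| = 0.129

1, 2, 4, 3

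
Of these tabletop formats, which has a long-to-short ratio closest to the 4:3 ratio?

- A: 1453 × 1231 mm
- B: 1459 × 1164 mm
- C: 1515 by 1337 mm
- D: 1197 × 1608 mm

Target 4:3 ≈ 1.333.
A: 1.180 (Δ0.153)  B: 1.253 (Δ0.080)  C: 1.133 (Δ0.200)  D: 1.343 (Δ0.010)

D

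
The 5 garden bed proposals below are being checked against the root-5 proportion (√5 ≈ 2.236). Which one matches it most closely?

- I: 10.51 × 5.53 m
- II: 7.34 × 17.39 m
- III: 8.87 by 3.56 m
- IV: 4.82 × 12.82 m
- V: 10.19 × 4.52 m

Ratios (long/short): I ≈ 1.901; II ≈ 2.369; III ≈ 2.492; IV ≈ 2.660; V ≈ 2.254.
root-5 ≈ 2.236; option V is nearest (Δ 0.018).

V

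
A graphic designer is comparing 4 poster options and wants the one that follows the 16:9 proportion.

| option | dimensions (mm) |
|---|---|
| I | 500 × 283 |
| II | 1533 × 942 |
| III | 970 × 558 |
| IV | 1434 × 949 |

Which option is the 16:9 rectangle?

Target 16:9 ≈ 1.778.
I: 1.767 (Δ0.011)  II: 1.627 (Δ0.151)  III: 1.738 (Δ0.040)  IV: 1.511 (Δ0.267)

I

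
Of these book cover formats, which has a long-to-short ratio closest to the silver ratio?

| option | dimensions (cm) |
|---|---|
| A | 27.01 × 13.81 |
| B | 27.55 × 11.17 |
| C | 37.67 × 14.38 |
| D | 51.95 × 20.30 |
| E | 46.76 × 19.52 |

E

Ratios (long/short): A ≈ 1.956; B ≈ 2.466; C ≈ 2.620; D ≈ 2.559; E ≈ 2.395.
silver ratio ≈ 2.414; option E is nearest (Δ 0.019).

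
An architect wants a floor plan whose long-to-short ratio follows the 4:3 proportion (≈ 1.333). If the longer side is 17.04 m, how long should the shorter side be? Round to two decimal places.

12.78 m

4:3 ≈ 1.33333.
Shorter side = 17.04 ÷ 1.33333 ≈ 12.7800 → 12.78 m.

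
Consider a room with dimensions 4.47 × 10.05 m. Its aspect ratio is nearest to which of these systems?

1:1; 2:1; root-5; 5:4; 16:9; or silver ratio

root-5

Ratio = 10.05 / 4.47 ≈ 2.248.
Distances: 1:1 1.000 (Δ 1.248); 2:1 2.000 (Δ 0.248); root-5 2.236 (Δ 0.012); 5:4 1.250 (Δ 0.998); 16:9 1.778 (Δ 0.470); silver ratio 2.414 (Δ 0.166).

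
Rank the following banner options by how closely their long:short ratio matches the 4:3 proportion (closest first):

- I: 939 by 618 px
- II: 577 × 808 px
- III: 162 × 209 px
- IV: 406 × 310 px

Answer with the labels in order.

IV, III, II, I

I: 939/618 ≈ 1.519 → |1.519 − 1.333| = 0.186
II: 808/577 ≈ 1.400 → |1.400 − 1.333| = 0.067
III: 209/162 ≈ 1.290 → |1.290 − 1.333| = 0.043
IV: 406/310 ≈ 1.310 → |1.310 − 1.333| = 0.023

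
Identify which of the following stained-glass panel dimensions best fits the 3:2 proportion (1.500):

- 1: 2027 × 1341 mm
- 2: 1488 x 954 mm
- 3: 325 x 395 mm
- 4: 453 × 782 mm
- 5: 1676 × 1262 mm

Ratios (long/short): 1 ≈ 1.512; 2 ≈ 1.560; 3 ≈ 1.215; 4 ≈ 1.726; 5 ≈ 1.328.
3:2 ≈ 1.500; option 1 is nearest (Δ 0.012).

1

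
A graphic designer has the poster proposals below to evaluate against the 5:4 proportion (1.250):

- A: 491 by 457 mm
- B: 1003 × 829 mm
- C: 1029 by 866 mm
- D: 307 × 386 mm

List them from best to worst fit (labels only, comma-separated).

D, B, C, A

Ratios: A = 491 / 457 ≈ 1.074; B = 1003 / 829 ≈ 1.210; C = 1029 / 866 ≈ 1.188; D = 386 / 307 ≈ 1.257.
|Δ from 1.250|: A 0.176; B 0.040; C 0.062; D 0.007.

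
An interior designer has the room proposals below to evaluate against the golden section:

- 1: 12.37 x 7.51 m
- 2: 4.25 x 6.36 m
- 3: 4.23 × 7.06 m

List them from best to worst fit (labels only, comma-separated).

1: 12.37/7.51 ≈ 1.647 → |1.647 − 1.618| = 0.029
2: 6.36/4.25 ≈ 1.496 → |1.496 − 1.618| = 0.122
3: 7.06/4.23 ≈ 1.669 → |1.669 − 1.618| = 0.051

1, 3, 2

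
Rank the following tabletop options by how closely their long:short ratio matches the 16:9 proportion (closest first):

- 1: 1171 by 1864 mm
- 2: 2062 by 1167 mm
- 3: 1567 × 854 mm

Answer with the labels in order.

2, 3, 1

1: 1864/1171 ≈ 1.592 → |1.592 − 1.778| = 0.186
2: 2062/1167 ≈ 1.767 → |1.767 − 1.778| = 0.011
3: 1567/854 ≈ 1.835 → |1.835 − 1.778| = 0.057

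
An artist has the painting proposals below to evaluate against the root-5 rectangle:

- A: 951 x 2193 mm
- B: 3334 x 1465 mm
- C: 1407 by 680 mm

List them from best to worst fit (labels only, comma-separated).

B, A, C

A: 2193/951 ≈ 2.306 → |2.306 − 2.236| = 0.070
B: 3334/1465 ≈ 2.276 → |2.276 − 2.236| = 0.040
C: 1407/680 ≈ 2.069 → |2.069 − 2.236| = 0.167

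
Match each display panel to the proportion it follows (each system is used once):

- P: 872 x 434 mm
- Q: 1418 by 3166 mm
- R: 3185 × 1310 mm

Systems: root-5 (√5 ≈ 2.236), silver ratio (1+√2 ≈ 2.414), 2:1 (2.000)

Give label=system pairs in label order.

P=2:1, Q=root-5, R=silver ratio

Ratios: P ≈ 2.009; Q ≈ 2.233; R ≈ 2.431.
Targets: root-5 ≈ 2.236; silver ratio ≈ 2.414; 2:1 ≈ 2.000.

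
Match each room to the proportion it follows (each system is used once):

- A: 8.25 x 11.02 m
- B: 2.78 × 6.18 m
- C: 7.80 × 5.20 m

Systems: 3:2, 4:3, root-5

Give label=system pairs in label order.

A = 11.02/8.25 ≈ 1.336 → 4:3 (1.333)
B = 6.18/2.78 ≈ 2.223 → root-5 (2.236)
C = 7.80/5.20 ≈ 1.500 → 3:2 (1.500)

A=4:3, B=root-5, C=3:2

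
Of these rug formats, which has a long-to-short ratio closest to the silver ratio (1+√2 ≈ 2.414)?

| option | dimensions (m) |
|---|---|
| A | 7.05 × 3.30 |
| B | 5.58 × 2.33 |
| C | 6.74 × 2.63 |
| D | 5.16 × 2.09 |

Ratios (long/short): A ≈ 2.136; B ≈ 2.395; C ≈ 2.563; D ≈ 2.469.
silver ratio ≈ 2.414; option B is nearest (Δ 0.019).

B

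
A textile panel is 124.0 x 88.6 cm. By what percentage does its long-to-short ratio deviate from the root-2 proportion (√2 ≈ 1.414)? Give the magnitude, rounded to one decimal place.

Ratio = 124.0 / 88.6 ≈ 1.3995.
Ideal root-2 ≈ 1.4142. |1.3995 − 1.4142| / 1.4142 ≈ 1.04% → 1.0%.

1.0%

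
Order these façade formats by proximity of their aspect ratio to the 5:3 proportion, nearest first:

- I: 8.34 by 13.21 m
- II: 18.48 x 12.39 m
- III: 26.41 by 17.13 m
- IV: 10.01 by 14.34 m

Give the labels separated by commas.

Ratios: I = 13.21 / 8.34 ≈ 1.584; II = 18.48 / 12.39 ≈ 1.492; III = 26.41 / 17.13 ≈ 1.542; IV = 14.34 / 10.01 ≈ 1.433.
|Δ from 1.667|: I 0.083; II 0.175; III 0.125; IV 0.234.

I, III, II, IV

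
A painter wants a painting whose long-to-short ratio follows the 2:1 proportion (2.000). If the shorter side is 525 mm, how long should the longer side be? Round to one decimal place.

1050.0 mm

2:1 = 2.00000.
Longer side = 525 × 2.00000 ≈ 1050.000 → 1050.0 mm.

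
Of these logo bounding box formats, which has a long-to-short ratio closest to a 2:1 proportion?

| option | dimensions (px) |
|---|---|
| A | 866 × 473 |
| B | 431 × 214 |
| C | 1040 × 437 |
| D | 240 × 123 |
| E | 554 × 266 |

B

Ratios (long/short): A ≈ 1.831; B ≈ 2.014; C ≈ 2.380; D ≈ 1.951; E ≈ 2.083.
2:1 ≈ 2.000; option B is nearest (Δ 0.014).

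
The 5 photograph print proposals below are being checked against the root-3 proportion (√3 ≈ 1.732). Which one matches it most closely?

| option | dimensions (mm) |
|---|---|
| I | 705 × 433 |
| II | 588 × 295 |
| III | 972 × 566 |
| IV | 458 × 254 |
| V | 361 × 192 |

Target root-3 ≈ 1.732.
I: 1.628 (Δ0.104)  II: 1.993 (Δ0.261)  III: 1.717 (Δ0.015)  IV: 1.803 (Δ0.071)  V: 1.880 (Δ0.148)

III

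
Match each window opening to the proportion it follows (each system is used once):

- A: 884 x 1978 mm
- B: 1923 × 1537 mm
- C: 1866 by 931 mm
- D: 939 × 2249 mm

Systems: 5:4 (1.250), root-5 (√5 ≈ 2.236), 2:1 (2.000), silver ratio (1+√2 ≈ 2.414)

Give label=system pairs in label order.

A=root-5, B=5:4, C=2:1, D=silver ratio

A = 1978/884 ≈ 2.238 → root-5 (2.236)
B = 1923/1537 ≈ 1.251 → 5:4 (1.250)
C = 1866/931 ≈ 2.004 → 2:1 (2.000)
D = 2249/939 ≈ 2.395 → silver ratio (2.414)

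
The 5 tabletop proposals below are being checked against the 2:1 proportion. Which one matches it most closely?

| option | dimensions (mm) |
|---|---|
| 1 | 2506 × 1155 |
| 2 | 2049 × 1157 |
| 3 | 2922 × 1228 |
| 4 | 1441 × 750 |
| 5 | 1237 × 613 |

5

Ratios (long/short): 1 ≈ 2.170; 2 ≈ 1.771; 3 ≈ 2.379; 4 ≈ 1.921; 5 ≈ 2.018.
2:1 ≈ 2.000; option 5 is nearest (Δ 0.018).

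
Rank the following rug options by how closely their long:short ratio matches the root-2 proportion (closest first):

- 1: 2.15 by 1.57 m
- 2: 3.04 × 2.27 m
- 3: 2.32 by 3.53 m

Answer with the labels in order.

1, 2, 3

Ratios: 1 = 2.15 / 1.57 ≈ 1.369; 2 = 3.04 / 2.27 ≈ 1.339; 3 = 3.53 / 2.32 ≈ 1.522.
|Δ from 1.414|: 1 0.045; 2 0.075; 3 0.108.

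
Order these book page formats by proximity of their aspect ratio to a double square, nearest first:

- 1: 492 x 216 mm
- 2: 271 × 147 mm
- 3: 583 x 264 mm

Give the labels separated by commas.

1: 492/216 ≈ 2.278 → |2.278 − 2.000| = 0.278
2: 271/147 ≈ 1.844 → |1.844 − 2.000| = 0.156
3: 583/264 ≈ 2.208 → |2.208 − 2.000| = 0.208

2, 3, 1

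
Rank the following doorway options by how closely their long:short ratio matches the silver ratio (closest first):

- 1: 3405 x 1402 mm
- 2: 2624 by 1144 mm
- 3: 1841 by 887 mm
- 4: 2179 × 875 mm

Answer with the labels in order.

Ratios: 1 = 3405 / 1402 ≈ 2.429; 2 = 2624 / 1144 ≈ 2.294; 3 = 1841 / 887 ≈ 2.076; 4 = 2179 / 875 ≈ 2.490.
|Δ from 2.414|: 1 0.015; 2 0.120; 3 0.338; 4 0.076.

1, 4, 2, 3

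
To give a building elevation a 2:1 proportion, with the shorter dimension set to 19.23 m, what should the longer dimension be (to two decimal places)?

38.46 m

2:1 = 2.00000.
Longer side = 19.23 × 2.00000 ≈ 38.4600 → 38.46 m.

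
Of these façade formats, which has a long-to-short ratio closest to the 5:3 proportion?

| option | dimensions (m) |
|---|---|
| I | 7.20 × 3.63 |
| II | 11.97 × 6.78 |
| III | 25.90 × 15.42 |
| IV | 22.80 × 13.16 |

III

Ratios (long/short): I ≈ 1.983; II ≈ 1.765; III ≈ 1.680; IV ≈ 1.733.
5:3 ≈ 1.667; option III is nearest (Δ 0.013).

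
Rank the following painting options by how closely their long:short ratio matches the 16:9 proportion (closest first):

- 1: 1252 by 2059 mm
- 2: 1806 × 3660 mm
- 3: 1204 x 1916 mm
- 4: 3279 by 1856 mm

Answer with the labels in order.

4, 1, 3, 2

Ratios: 1 = 2059 / 1252 ≈ 1.645; 2 = 3660 / 1806 ≈ 2.027; 3 = 1916 / 1204 ≈ 1.591; 4 = 3279 / 1856 ≈ 1.767.
|Δ from 1.778|: 1 0.133; 2 0.249; 3 0.187; 4 0.011.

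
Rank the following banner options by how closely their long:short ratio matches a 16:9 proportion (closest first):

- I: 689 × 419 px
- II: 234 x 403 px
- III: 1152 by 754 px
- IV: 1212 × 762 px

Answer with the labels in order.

I: 689/419 ≈ 1.644 → |1.644 − 1.778| = 0.134
II: 403/234 ≈ 1.722 → |1.722 − 1.778| = 0.056
III: 1152/754 ≈ 1.528 → |1.528 − 1.778| = 0.250
IV: 1212/762 ≈ 1.591 → |1.591 − 1.778| = 0.187

II, I, IV, III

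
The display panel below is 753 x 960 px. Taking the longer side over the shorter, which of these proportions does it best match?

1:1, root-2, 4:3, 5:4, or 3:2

5:4

Ratio = 960 / 753 ≈ 1.275.
Distances: 1:1 1.000 (Δ 0.275); root-2 1.414 (Δ 0.139); 4:3 1.333 (Δ 0.058); 5:4 1.250 (Δ 0.025); 3:2 1.500 (Δ 0.225).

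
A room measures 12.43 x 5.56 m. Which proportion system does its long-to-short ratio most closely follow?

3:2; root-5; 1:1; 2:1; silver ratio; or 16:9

root-5

12.43/5.56 ≈ 2.236. Nearest candidates are root-5 (2.236, off by 0.000) and silver ratio (2.414, off by 0.178).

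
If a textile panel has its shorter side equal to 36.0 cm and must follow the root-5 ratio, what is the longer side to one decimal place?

80.5 cm

root-5 ≈ 2.23607.
Longer side = 36.0 × 2.23607 ≈ 80.499 → 80.5 cm.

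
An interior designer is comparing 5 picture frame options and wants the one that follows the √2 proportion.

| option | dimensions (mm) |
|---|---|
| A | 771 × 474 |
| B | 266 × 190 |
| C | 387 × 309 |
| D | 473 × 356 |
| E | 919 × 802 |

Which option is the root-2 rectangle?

B

Target root-2 ≈ 1.414.
A: 1.627 (Δ0.213)  B: 1.400 (Δ0.014)  C: 1.252 (Δ0.162)  D: 1.329 (Δ0.085)  E: 1.146 (Δ0.268)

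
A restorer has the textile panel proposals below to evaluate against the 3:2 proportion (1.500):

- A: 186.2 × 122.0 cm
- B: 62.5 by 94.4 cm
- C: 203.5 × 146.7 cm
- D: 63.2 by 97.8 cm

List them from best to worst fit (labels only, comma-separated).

A: 186.2/122.0 ≈ 1.526 → |1.526 − 1.500| = 0.026
B: 94.4/62.5 ≈ 1.510 → |1.510 − 1.500| = 0.010
C: 203.5/146.7 ≈ 1.387 → |1.387 − 1.500| = 0.113
D: 97.8/63.2 ≈ 1.547 → |1.547 − 1.500| = 0.047

B, A, D, C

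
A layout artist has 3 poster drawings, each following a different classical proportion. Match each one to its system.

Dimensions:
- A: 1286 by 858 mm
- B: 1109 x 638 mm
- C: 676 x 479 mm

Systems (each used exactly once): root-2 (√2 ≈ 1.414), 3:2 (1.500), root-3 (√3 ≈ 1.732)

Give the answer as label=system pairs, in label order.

A=3:2, B=root-3, C=root-2

Ratios: A ≈ 1.499; B ≈ 1.738; C ≈ 1.411.
Targets: root-2 ≈ 1.414; 3:2 ≈ 1.500; root-3 ≈ 1.732.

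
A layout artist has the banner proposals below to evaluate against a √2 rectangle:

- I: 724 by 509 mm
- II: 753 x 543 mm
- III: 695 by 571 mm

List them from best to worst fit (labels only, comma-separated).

Ratios: I = 724 / 509 ≈ 1.422; II = 753 / 543 ≈ 1.387; III = 695 / 571 ≈ 1.217.
|Δ from 1.414|: I 0.008; II 0.027; III 0.197.

I, II, III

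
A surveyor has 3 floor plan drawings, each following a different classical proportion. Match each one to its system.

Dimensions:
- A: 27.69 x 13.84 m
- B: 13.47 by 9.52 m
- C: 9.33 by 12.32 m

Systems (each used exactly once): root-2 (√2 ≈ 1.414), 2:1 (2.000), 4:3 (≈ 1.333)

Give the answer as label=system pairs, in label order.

A=2:1, B=root-2, C=4:3

A = 27.69/13.84 ≈ 2.001 → 2:1 (2.000)
B = 13.47/9.52 ≈ 1.415 → root-2 (1.414)
C = 12.32/9.33 ≈ 1.320 → 4:3 (1.333)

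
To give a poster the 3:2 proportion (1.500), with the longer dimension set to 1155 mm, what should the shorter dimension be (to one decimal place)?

770.0 mm

3:2 = 1.50000.
Shorter side = 1155 ÷ 1.50000 ≈ 770.000 → 770.0 mm.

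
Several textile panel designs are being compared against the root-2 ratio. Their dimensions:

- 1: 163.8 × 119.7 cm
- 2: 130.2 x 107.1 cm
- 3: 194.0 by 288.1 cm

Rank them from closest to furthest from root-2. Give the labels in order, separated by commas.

1: 163.8/119.7 ≈ 1.368 → |1.368 − 1.414| = 0.046
2: 130.2/107.1 ≈ 1.216 → |1.216 − 1.414| = 0.198
3: 288.1/194.0 ≈ 1.485 → |1.485 − 1.414| = 0.071

1, 3, 2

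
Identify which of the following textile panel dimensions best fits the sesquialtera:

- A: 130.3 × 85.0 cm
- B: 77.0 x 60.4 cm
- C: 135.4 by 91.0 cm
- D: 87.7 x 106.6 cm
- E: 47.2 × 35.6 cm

Target 3:2 ≈ 1.500.
A: 1.533 (Δ0.033)  B: 1.275 (Δ0.225)  C: 1.488 (Δ0.012)  D: 1.216 (Δ0.284)  E: 1.326 (Δ0.174)

C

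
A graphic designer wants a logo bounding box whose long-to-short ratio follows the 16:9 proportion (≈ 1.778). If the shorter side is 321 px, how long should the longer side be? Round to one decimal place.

16:9 ≈ 1.77778.
Longer side = 321 × 1.77778 ≈ 570.667 → 570.7 px.

570.7 px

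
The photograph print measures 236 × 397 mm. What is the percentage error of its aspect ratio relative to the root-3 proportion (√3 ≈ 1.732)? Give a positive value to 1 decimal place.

2.9%

Ratio = 397 / 236 ≈ 1.6822.
Ideal root-3 ≈ 1.7321. |1.6822 − 1.7321| / 1.7321 ≈ 2.88% → 2.9%.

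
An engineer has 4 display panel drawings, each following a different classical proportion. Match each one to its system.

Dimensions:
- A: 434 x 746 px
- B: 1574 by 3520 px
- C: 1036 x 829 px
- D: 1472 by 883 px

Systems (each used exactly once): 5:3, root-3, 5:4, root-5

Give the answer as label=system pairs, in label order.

A=root-3, B=root-5, C=5:4, D=5:3

A = 746/434 ≈ 1.719 → root-3 (1.732)
B = 3520/1574 ≈ 2.236 → root-5 (2.236)
C = 1036/829 ≈ 1.250 → 5:4 (1.250)
D = 1472/883 ≈ 1.667 → 5:3 (1.667)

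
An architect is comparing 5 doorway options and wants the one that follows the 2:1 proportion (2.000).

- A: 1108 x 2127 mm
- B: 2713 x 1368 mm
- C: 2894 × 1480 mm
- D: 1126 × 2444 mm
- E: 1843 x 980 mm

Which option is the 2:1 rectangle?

B

Target 2:1 ≈ 2.000.
A: 1.920 (Δ0.080)  B: 1.983 (Δ0.017)  C: 1.955 (Δ0.045)  D: 2.171 (Δ0.171)  E: 1.881 (Δ0.119)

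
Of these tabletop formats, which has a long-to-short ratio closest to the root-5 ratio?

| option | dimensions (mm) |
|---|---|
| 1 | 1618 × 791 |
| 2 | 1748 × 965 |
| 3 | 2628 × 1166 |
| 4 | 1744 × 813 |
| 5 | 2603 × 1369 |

Target root-5 ≈ 2.236.
1: 2.046 (Δ0.190)  2: 1.811 (Δ0.425)  3: 2.254 (Δ0.018)  4: 2.145 (Δ0.091)  5: 1.901 (Δ0.335)

3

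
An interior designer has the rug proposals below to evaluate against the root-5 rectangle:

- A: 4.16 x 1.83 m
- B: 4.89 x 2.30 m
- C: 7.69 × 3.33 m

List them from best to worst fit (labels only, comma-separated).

A: 4.16/1.83 ≈ 2.273 → |2.273 − 2.236| = 0.037
B: 4.89/2.30 ≈ 2.126 → |2.126 − 2.236| = 0.110
C: 7.69/3.33 ≈ 2.309 → |2.309 − 2.236| = 0.073

A, C, B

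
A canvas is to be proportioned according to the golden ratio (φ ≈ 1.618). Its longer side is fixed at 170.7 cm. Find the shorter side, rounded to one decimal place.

golden ratio ≈ 1.61803.
Shorter side = 170.7 ÷ 1.61803 ≈ 105.499 → 105.5 cm.

105.5 cm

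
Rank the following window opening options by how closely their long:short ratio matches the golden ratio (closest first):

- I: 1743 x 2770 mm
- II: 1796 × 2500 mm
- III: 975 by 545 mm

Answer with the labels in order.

Ratios: I = 2770 / 1743 ≈ 1.589; II = 2500 / 1796 ≈ 1.392; III = 975 / 545 ≈ 1.789.
|Δ from 1.618|: I 0.029; II 0.226; III 0.171.

I, III, II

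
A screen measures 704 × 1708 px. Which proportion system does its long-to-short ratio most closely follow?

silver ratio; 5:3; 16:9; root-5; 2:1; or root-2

1708/704 ≈ 2.426. Nearest candidates are silver ratio (2.414, off by 0.012) and root-5 (2.236, off by 0.190).

silver ratio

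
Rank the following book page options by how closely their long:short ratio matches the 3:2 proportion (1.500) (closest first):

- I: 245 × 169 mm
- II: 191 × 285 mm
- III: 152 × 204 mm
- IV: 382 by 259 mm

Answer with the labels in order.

I: 245/169 ≈ 1.450 → |1.450 − 1.500| = 0.050
II: 285/191 ≈ 1.492 → |1.492 − 1.500| = 0.008
III: 204/152 ≈ 1.342 → |1.342 − 1.500| = 0.158
IV: 382/259 ≈ 1.475 → |1.475 − 1.500| = 0.025

II, IV, I, III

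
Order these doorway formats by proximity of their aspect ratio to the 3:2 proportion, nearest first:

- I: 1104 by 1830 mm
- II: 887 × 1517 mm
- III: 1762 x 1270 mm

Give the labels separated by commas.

Ratios: I = 1830 / 1104 ≈ 1.658; II = 1517 / 887 ≈ 1.710; III = 1762 / 1270 ≈ 1.387.
|Δ from 1.500|: I 0.158; II 0.210; III 0.113.

III, I, II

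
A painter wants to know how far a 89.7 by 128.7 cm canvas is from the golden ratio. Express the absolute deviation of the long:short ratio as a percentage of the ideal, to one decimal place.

Ratio = 128.7 / 89.7 ≈ 1.4348.
Ideal golden ratio ≈ 1.6180. |1.4348 − 1.6180| / 1.6180 ≈ 11.32% → 11.3%.

11.3%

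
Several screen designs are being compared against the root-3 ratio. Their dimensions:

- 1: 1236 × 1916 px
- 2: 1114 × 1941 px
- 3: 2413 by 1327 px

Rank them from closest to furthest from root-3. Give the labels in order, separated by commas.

2, 3, 1

1: 1916/1236 ≈ 1.550 → |1.550 − 1.732| = 0.182
2: 1941/1114 ≈ 1.742 → |1.742 − 1.732| = 0.010
3: 2413/1327 ≈ 1.818 → |1.818 − 1.732| = 0.086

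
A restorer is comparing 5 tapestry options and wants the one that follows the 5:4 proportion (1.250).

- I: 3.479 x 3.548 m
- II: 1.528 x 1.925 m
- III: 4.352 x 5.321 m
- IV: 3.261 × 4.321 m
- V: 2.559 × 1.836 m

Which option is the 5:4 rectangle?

Target 5:4 ≈ 1.250.
I: 1.020 (Δ0.230)  II: 1.260 (Δ0.010)  III: 1.223 (Δ0.027)  IV: 1.325 (Δ0.075)  V: 1.394 (Δ0.144)

II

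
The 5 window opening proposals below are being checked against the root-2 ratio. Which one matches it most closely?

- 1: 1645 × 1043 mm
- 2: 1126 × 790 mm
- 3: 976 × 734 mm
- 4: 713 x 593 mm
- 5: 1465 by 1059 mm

2

Ratios (long/short): 1 ≈ 1.577; 2 ≈ 1.425; 3 ≈ 1.330; 4 ≈ 1.202; 5 ≈ 1.383.
root-2 ≈ 1.414; option 2 is nearest (Δ 0.011).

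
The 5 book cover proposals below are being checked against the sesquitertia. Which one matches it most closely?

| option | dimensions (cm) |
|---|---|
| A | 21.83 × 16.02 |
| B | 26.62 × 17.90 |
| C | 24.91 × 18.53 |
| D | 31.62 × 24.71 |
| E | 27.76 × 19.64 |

Target 4:3 ≈ 1.333.
A: 1.363 (Δ0.030)  B: 1.487 (Δ0.154)  C: 1.344 (Δ0.011)  D: 1.280 (Δ0.053)  E: 1.413 (Δ0.080)

C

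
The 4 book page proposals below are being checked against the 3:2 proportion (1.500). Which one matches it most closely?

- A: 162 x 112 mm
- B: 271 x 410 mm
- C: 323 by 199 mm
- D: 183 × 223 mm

Target 3:2 ≈ 1.500.
A: 1.446 (Δ0.054)  B: 1.513 (Δ0.013)  C: 1.623 (Δ0.123)  D: 1.219 (Δ0.281)

B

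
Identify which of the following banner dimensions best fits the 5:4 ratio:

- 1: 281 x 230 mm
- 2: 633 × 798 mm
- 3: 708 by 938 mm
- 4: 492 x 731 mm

2

Ratios (long/short): 1 ≈ 1.222; 2 ≈ 1.261; 3 ≈ 1.325; 4 ≈ 1.486.
5:4 ≈ 1.250; option 2 is nearest (Δ 0.011).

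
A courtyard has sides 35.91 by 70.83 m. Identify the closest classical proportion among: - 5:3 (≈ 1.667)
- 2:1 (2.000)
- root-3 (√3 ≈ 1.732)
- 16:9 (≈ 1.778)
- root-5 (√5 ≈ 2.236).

Ratio = 70.83 / 35.91 ≈ 1.972.
Distances: 5:3 1.667 (Δ 0.305); 2:1 2.000 (Δ 0.028); root-3 1.732 (Δ 0.240); 16:9 1.778 (Δ 0.194); root-5 2.236 (Δ 0.264).

2:1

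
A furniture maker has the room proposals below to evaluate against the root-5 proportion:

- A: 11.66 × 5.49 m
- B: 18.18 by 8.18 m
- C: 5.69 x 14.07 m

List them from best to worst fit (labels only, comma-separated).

A: 11.66/5.49 ≈ 2.124 → |2.124 − 2.236| = 0.112
B: 18.18/8.18 ≈ 2.222 → |2.222 − 2.236| = 0.014
C: 14.07/5.69 ≈ 2.473 → |2.473 − 2.236| = 0.237

B, A, C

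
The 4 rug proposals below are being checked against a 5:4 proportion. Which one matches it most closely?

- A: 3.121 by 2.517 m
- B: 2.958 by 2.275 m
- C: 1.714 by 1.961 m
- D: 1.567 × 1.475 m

A

Target 5:4 ≈ 1.250.
A: 1.240 (Δ0.010)  B: 1.300 (Δ0.050)  C: 1.144 (Δ0.106)  D: 1.062 (Δ0.188)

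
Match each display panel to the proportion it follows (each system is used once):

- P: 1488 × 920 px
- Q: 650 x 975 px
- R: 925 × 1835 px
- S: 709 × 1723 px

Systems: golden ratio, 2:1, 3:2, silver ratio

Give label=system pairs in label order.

P=golden ratio, Q=3:2, R=2:1, S=silver ratio

P = 1488/920 ≈ 1.617 → golden ratio (1.618)
Q = 975/650 ≈ 1.500 → 3:2 (1.500)
R = 1835/925 ≈ 1.984 → 2:1 (2.000)
S = 1723/709 ≈ 2.430 → silver ratio (2.414)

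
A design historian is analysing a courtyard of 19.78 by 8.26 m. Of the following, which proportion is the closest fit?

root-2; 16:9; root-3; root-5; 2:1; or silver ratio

Ratio = 19.78 / 8.26 ≈ 2.395.
Distances: root-2 1.414 (Δ 0.981); 16:9 1.778 (Δ 0.617); root-3 1.732 (Δ 0.663); root-5 2.236 (Δ 0.159); 2:1 2.000 (Δ 0.395); silver ratio 2.414 (Δ 0.019).

silver ratio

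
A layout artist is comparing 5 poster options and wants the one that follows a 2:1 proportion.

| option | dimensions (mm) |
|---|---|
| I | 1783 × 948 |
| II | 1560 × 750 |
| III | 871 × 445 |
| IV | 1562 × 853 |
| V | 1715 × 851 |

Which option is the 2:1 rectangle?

Ratios (long/short): I ≈ 1.881; II ≈ 2.080; III ≈ 1.957; IV ≈ 1.831; V ≈ 2.015.
2:1 ≈ 2.000; option V is nearest (Δ 0.015).

V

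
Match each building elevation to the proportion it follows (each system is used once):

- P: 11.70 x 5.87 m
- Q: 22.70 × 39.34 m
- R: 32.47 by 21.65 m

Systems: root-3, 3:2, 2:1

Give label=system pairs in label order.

P = 11.70/5.87 ≈ 1.993 → 2:1 (2.000)
Q = 39.34/22.70 ≈ 1.733 → root-3 (1.732)
R = 32.47/21.65 ≈ 1.500 → 3:2 (1.500)

P=2:1, Q=root-3, R=3:2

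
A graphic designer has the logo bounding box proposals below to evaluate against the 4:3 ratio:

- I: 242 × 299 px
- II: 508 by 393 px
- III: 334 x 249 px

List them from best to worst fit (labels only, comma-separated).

III, II, I

Ratios: I = 299 / 242 ≈ 1.236; II = 508 / 393 ≈ 1.293; III = 334 / 249 ≈ 1.341.
|Δ from 1.333|: I 0.097; II 0.040; III 0.008.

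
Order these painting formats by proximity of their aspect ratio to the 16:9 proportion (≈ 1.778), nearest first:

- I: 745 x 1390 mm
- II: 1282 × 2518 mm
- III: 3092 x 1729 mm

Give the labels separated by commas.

I: 1390/745 ≈ 1.866 → |1.866 − 1.778| = 0.088
II: 2518/1282 ≈ 1.964 → |1.964 − 1.778| = 0.186
III: 3092/1729 ≈ 1.788 → |1.788 − 1.778| = 0.010

III, I, II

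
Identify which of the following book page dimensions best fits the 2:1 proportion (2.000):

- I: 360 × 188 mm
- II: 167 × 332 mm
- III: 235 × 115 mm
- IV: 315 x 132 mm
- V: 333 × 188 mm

Target 2:1 ≈ 2.000.
I: 1.915 (Δ0.085)  II: 1.988 (Δ0.012)  III: 2.043 (Δ0.043)  IV: 2.386 (Δ0.386)  V: 1.771 (Δ0.229)

II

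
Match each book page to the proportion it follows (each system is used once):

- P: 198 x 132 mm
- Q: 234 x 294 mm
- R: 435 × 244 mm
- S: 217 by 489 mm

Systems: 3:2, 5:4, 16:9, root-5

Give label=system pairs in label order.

P = 198/132 ≈ 1.500 → 3:2 (1.500)
Q = 294/234 ≈ 1.256 → 5:4 (1.250)
R = 435/244 ≈ 1.783 → 16:9 (1.778)
S = 489/217 ≈ 2.253 → root-5 (2.236)

P=3:2, Q=5:4, R=16:9, S=root-5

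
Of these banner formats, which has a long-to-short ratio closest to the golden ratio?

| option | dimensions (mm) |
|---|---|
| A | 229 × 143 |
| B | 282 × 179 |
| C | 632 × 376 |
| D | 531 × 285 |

A

Target golden ratio ≈ 1.618.
A: 1.601 (Δ0.017)  B: 1.575 (Δ0.043)  C: 1.681 (Δ0.063)  D: 1.863 (Δ0.245)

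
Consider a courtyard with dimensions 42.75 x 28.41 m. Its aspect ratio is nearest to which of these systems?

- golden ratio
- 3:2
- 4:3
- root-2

3:2

Ratio = 42.75 / 28.41 ≈ 1.505.
Distances: golden ratio 1.618 (Δ 0.113); 3:2 1.500 (Δ 0.005); 4:3 1.333 (Δ 0.172); root-2 1.414 (Δ 0.091).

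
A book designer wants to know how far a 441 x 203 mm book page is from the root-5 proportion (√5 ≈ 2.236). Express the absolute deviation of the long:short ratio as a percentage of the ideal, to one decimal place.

2.8%

Ratio = 441 / 203 ≈ 2.1724.
Ideal root-5 ≈ 2.2361. |2.1724 − 2.2361| / 2.2361 ≈ 2.85% → 2.8%.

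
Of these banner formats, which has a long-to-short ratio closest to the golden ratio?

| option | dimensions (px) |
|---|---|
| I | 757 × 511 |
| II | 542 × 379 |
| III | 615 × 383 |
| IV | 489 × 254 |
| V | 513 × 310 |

III

Ratios (long/short): I ≈ 1.481; II ≈ 1.430; III ≈ 1.606; IV ≈ 1.925; V ≈ 1.655.
golden ratio ≈ 1.618; option III is nearest (Δ 0.012).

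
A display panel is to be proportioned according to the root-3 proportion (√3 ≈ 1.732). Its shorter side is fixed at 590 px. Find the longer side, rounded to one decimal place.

1021.9 px

root-3 ≈ 1.73205.
Longer side = 590 × 1.73205 ≈ 1021.910 → 1021.9 px.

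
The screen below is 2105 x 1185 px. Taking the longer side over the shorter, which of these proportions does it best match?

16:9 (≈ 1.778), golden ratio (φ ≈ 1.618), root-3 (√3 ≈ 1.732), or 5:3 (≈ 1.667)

16:9

2105/1185 ≈ 1.776. Nearest candidates are 16:9 (1.778, off by 0.002) and root-3 (1.732, off by 0.044).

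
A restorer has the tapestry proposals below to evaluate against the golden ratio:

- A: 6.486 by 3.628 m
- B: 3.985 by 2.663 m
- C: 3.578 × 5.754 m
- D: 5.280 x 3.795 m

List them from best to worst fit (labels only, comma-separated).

C, B, A, D

A: 6.486/3.628 ≈ 1.788 → |1.788 − 1.618| = 0.170
B: 3.985/2.663 ≈ 1.496 → |1.496 − 1.618| = 0.122
C: 5.754/3.578 ≈ 1.608 → |1.608 − 1.618| = 0.010
D: 5.280/3.795 ≈ 1.391 → |1.391 − 1.618| = 0.227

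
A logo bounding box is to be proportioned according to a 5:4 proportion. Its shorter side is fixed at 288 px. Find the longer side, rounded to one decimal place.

5:4 = 1.25000.
Longer side = 288 × 1.25000 ≈ 360.000 → 360.0 px.

360.0 px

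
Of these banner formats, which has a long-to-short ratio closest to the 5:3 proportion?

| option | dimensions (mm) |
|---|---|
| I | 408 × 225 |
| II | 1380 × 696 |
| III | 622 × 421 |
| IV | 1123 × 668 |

IV

Ratios (long/short): I ≈ 1.813; II ≈ 1.983; III ≈ 1.477; IV ≈ 1.681.
5:3 ≈ 1.667; option IV is nearest (Δ 0.014).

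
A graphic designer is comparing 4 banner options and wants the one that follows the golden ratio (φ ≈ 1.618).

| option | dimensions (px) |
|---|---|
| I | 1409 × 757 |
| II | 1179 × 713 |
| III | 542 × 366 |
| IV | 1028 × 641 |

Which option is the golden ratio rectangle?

IV

Ratios (long/short): I ≈ 1.861; II ≈ 1.654; III ≈ 1.481; IV ≈ 1.604.
golden ratio ≈ 1.618; option IV is nearest (Δ 0.014).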